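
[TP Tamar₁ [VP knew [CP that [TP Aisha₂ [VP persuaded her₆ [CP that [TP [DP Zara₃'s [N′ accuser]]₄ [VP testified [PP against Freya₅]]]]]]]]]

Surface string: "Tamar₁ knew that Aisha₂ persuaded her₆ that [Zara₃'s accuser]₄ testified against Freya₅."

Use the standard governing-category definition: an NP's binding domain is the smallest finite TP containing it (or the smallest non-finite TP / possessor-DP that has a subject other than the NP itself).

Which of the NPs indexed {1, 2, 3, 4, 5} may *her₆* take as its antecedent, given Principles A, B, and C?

*her* is a pronoun, so Principle B applies: it must be free in its binding domain.
Binding domain of *her₆*: the embedded TP, whose subject is Aisha₂.
*Tamar₁* c-commands the pronoun but from outside its binding domain, and is not c-commanded by it → coindexation permitted.
*Aisha₂* c-commands the pronoun within its binding domain → coindexation would violate Principle B.
*Zara₃*: the pronoun c-commands this R-expression → coindexation would violate Principle C on *Zara₃*.
*[Zara₃'s accuser]₄*: the pronoun c-commands this R-expression → coindexation would violate Principle C on *[Zara₃'s accuser]₄*.
*Freya₅*: the pronoun c-commands this R-expression → coindexation would violate Principle C on *Freya₅*.

{1}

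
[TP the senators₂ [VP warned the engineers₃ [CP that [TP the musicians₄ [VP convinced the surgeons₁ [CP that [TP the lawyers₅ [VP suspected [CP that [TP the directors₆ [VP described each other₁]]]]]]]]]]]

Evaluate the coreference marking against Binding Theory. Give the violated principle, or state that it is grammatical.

Principle A

The two coindexed NPs are *the surgeons₁* and *each other₁*.
*each other₁* is an anaphor. Principle A requires it to be bound within its binding domain — the embedded TP, whose subject is the directors₆.
Within that domain it is c-commanded by *the directors₆*, which does not share its index.
*the surgeons₁* does c-command the anaphor, but from outside its binding domain.
The anaphor is unbound in its domain → Principle A violation.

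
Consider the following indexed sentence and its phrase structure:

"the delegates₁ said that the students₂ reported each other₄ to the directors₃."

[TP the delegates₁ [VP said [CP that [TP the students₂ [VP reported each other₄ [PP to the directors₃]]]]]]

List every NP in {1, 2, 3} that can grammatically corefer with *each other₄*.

*each other* is an anaphor, so Principle A applies: it must be bound in its binding domain.
Binding domain of *each other₄*: the embedded TP, whose subject is the students₂.
*the delegates₁* c-commands the anaphor but is outside its binding domain → cannot satisfy Principle A.
*the students₂* c-commands the anaphor within its binding domain → licit binder.
*the directors₃* does not c-command the anaphor → cannot bind it.

{2}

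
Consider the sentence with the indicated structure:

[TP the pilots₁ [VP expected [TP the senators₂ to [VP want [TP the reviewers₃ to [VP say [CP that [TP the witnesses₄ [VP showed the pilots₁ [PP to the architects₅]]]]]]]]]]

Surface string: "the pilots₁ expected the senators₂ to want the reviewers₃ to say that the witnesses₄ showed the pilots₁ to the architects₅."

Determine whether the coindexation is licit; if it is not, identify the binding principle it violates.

Principle C

The two coindexed NPs are *the pilots₁* (the lower occurrence) and *the pilots₁* (the higher occurrence).
*the pilots₁* (the lower occurrence) is an R-expression. Principle C requires it to be free everywhere.
*the pilots₁* (the higher occurrence) c-commands it and carries the same index.
The R-expression is bound → Principle C violation.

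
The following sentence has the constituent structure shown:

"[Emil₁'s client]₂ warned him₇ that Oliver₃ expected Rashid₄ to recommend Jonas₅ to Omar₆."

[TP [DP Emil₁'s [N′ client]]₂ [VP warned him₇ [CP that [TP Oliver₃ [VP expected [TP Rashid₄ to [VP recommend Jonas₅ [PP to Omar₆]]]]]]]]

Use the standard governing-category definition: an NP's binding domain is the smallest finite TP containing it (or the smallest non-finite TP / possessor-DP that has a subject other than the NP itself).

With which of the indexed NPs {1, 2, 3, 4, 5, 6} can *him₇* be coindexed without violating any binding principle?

*him* is a pronoun, so Principle B applies: it must be free in its binding domain.
Binding domain of *him₇*: the matrix TP, whose subject is [Emil₁'s client]₂.
*Emil₁* and the pronoun do not c-command one another → neither Principle B nor Principle C is at stake; coindexation permitted.
*[Emil₁'s client]₂* c-commands the pronoun within its binding domain → coindexation would violate Principle B.
*Oliver₃*: the pronoun c-commands this R-expression → coindexation would violate Principle C on *Oliver₃*.
*Rashid₄*: the pronoun c-commands this R-expression → coindexation would violate Principle C on *Rashid₄*.
*Jonas₅*: the pronoun c-commands this R-expression → coindexation would violate Principle C on *Jonas₅*.
*Omar₆*: the pronoun c-commands this R-expression → coindexation would violate Principle C on *Omar₆*.

{1}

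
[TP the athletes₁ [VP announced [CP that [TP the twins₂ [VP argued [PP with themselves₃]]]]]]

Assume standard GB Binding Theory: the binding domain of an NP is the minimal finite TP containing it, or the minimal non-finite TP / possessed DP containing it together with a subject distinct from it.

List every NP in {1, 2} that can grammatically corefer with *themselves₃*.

*themselves* is an anaphor, so Principle A applies: it must be bound in its binding domain.
Binding domain of *themselves₃*: the embedded TP, whose subject is the twins₂.
*the athletes₁* c-commands the anaphor but is outside its binding domain → cannot satisfy Principle A.
*the twins₂* c-commands the anaphor within its binding domain → licit binder.

{2}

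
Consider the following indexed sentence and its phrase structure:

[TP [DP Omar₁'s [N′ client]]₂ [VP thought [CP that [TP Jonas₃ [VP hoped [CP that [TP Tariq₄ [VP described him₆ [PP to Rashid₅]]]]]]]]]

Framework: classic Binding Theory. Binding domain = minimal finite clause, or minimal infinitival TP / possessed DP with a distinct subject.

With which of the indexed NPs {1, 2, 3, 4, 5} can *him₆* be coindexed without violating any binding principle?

{1, 2, 3}

*him* is a pronoun, so Principle B applies: it must be free in its binding domain.
Binding domain of *him₆*: the embedded TP, whose subject is Tariq₄.
*Omar₁* and the pronoun do not c-command one another → neither Principle B nor Principle C is at stake; coindexation permitted.
*[Omar₁'s client]₂* c-commands the pronoun but from outside its binding domain, and is not c-commanded by it → coindexation permitted.
*Jonas₃* c-commands the pronoun but from outside its binding domain, and is not c-commanded by it → coindexation permitted.
*Tariq₄* c-commands the pronoun within its binding domain → coindexation would violate Principle B.
*Rashid₅*: the pronoun c-commands this R-expression → coindexation would violate Principle C on *Rashid₅*.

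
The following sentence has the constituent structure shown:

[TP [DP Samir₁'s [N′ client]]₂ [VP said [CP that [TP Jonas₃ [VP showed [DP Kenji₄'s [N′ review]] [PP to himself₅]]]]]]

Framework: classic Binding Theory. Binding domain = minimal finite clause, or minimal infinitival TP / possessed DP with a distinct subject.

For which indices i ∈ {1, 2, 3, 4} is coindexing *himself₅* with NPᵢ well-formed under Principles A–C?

*himself* is an anaphor, so Principle A applies: it must be bound in its binding domain.
Binding domain of *himself₅*: the embedded TP, whose subject is Jonas₃.
*Samir₁* does not c-command the anaphor → cannot bind it.
*[Samir₁'s client]₂* c-commands the anaphor but is outside its binding domain → cannot satisfy Principle A.
*Jonas₃* c-commands the anaphor within its binding domain → licit binder.
*Kenji₄* does not c-command the anaphor → cannot bind it.

{3}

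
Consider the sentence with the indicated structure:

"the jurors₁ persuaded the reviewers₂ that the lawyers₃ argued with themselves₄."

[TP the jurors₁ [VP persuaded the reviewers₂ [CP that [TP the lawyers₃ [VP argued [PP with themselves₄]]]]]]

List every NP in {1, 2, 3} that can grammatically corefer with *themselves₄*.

*themselves* is an anaphor, so Principle A applies: it must be bound in its binding domain.
Binding domain of *themselves₄*: the embedded TP, whose subject is the lawyers₃.
*the jurors₁* c-commands the anaphor but is outside its binding domain → cannot satisfy Principle A.
*the reviewers₂* c-commands the anaphor but is outside its binding domain → cannot satisfy Principle A.
*the lawyers₃* c-commands the anaphor within its binding domain → licit binder.

{3}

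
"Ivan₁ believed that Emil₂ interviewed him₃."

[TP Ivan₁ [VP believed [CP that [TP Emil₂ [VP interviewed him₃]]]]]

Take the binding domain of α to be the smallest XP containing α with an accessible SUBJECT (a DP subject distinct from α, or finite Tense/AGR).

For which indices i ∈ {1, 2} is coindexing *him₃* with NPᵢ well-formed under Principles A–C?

{1}

*him* is a pronoun, so Principle B applies: it must be free in its binding domain.
Binding domain of *him₃*: the embedded TP, whose subject is Emil₂.
*Ivan₁* c-commands the pronoun but from outside its binding domain, and is not c-commanded by it → coindexation permitted.
*Emil₂* c-commands the pronoun within its binding domain → coindexation would violate Principle B.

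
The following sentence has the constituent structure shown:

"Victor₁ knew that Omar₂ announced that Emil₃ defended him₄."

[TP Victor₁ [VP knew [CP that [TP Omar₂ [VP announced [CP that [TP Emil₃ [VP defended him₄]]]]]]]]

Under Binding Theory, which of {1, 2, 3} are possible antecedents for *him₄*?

*him* is a pronoun, so Principle B applies: it must be free in its binding domain.
Binding domain of *him₄*: the embedded TP, whose subject is Emil₃.
*Victor₁* c-commands the pronoun but from outside its binding domain, and is not c-commanded by it → coindexation permitted.
*Omar₂* c-commands the pronoun but from outside its binding domain, and is not c-commanded by it → coindexation permitted.
*Emil₃* c-commands the pronoun within its binding domain → coindexation would violate Principle B.

{1, 2}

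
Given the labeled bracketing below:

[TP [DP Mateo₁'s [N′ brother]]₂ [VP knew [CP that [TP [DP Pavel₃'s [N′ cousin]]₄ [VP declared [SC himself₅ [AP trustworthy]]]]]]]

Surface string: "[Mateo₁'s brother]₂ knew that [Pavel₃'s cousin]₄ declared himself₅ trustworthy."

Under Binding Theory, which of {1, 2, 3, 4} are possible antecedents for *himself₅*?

{4}

*himself* is an anaphor, so Principle A applies: it must be bound in its binding domain.
Binding domain of *himself₅*: the embedded TP, whose subject is [Pavel₃'s cousin]₄.
*Mateo₁* does not c-command the anaphor → cannot bind it.
*[Mateo₁'s brother]₂* c-commands the anaphor but is outside its binding domain → cannot satisfy Principle A.
*Pavel₃* does not c-command the anaphor → cannot bind it.
*[Pavel₃'s cousin]₄* c-commands the anaphor within its binding domain → licit binder.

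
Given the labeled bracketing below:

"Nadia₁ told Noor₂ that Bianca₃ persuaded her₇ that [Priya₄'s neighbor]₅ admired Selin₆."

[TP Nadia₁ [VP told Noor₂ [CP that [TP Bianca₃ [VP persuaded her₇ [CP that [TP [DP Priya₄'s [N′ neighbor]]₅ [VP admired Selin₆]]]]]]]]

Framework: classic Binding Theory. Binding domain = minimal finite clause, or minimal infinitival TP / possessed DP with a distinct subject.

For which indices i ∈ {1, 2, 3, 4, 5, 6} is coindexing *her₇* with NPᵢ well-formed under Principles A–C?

*her* is a pronoun, so Principle B applies: it must be free in its binding domain.
Binding domain of *her₇*: the embedded TP, whose subject is Bianca₃.
*Nadia₁* c-commands the pronoun but from outside its binding domain, and is not c-commanded by it → coindexation permitted.
*Noor₂* c-commands the pronoun but from outside its binding domain, and is not c-commanded by it → coindexation permitted.
*Bianca₃* c-commands the pronoun within its binding domain → coindexation would violate Principle B.
*Priya₄*: the pronoun c-commands this R-expression → coindexation would violate Principle C on *Priya₄*.
*[Priya₄'s neighbor]₅*: the pronoun c-commands this R-expression → coindexation would violate Principle C on *[Priya₄'s neighbor]₅*.
*Selin₆*: the pronoun c-commands this R-expression → coindexation would violate Principle C on *Selin₆*.

{1, 2}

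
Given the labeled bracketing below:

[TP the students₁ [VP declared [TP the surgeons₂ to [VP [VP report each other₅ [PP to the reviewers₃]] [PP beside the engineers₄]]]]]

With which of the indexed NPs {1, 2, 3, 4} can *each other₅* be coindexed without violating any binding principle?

{2}

*each other* is an anaphor, so Principle A applies: it must be bound in its binding domain.
Binding domain of *each other₅*: the embedded TP, whose subject is the surgeons₂.
*the students₁* c-commands the anaphor but is outside its binding domain → cannot satisfy Principle A.
*the surgeons₂* c-commands the anaphor within its binding domain → licit binder.
*the reviewers₃* does not c-command the anaphor → cannot bind it.
*the engineers₄* does not c-command the anaphor → cannot bind it.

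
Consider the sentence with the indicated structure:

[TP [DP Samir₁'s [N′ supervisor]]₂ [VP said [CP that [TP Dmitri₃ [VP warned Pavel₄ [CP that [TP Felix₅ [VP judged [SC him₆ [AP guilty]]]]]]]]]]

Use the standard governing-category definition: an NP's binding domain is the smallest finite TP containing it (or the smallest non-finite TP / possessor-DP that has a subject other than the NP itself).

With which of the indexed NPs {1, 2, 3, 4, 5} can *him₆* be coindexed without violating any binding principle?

{1, 2, 3, 4}

*him* is a pronoun, so Principle B applies: it must be free in its binding domain.
Binding domain of *him₆*: the embedded TP, whose subject is Felix₅.
*Samir₁* and the pronoun do not c-command one another → neither Principle B nor Principle C is at stake; coindexation permitted.
*[Samir₁'s supervisor]₂* c-commands the pronoun but from outside its binding domain, and is not c-commanded by it → coindexation permitted.
*Dmitri₃* c-commands the pronoun but from outside its binding domain, and is not c-commanded by it → coindexation permitted.
*Pavel₄* c-commands the pronoun but from outside its binding domain, and is not c-commanded by it → coindexation permitted.
*Felix₅* c-commands the pronoun within its binding domain → coindexation would violate Principle B.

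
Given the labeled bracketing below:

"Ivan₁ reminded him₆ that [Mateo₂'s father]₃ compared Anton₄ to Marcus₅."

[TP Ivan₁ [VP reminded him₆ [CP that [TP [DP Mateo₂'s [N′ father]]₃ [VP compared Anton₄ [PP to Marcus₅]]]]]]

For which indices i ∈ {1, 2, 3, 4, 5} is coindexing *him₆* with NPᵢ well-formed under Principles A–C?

none

*him* is a pronoun, so Principle B applies: it must be free in its binding domain.
Binding domain of *him₆*: the matrix TP, whose subject is Ivan₁.
*Ivan₁* c-commands the pronoun within its binding domain → coindexation would violate Principle B.
*Mateo₂*: the pronoun c-commands this R-expression → coindexation would violate Principle C on *Mateo₂*.
*[Mateo₂'s father]₃*: the pronoun c-commands this R-expression → coindexation would violate Principle C on *[Mateo₂'s father]₃*.
*Anton₄*: the pronoun c-commands this R-expression → coindexation would violate Principle C on *Anton₄*.
*Marcus₅*: the pronoun c-commands this R-expression → coindexation would violate Principle C on *Marcus₅*.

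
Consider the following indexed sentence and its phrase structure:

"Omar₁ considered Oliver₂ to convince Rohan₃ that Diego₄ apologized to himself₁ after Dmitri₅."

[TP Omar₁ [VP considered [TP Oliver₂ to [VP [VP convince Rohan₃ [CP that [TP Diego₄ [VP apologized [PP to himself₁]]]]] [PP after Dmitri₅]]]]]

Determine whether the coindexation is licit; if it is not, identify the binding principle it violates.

Principle A

The two coindexed NPs are *Omar₁* and *himself₁*.
*himself₁* is an anaphor. Principle A requires it to be bound within its binding domain — the embedded TP, whose subject is Diego₄.
Within that domain it is c-commanded by *Diego₄*, which does not share its index.
*Omar₁* does c-command the anaphor, but from outside its binding domain.
The anaphor is unbound in its domain → Principle A violation.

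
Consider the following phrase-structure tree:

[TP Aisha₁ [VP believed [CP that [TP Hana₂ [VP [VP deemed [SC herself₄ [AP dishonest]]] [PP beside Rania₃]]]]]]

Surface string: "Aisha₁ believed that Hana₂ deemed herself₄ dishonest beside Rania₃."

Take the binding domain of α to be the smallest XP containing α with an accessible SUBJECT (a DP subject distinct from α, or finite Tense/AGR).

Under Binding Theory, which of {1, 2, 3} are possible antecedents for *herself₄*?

*herself* is an anaphor, so Principle A applies: it must be bound in its binding domain.
Binding domain of *herself₄*: the embedded TP, whose subject is Hana₂.
*Aisha₁* c-commands the anaphor but is outside its binding domain → cannot satisfy Principle A.
*Hana₂* c-commands the anaphor within its binding domain → licit binder.
*Rania₃* does not c-command the anaphor → cannot bind it.

{2}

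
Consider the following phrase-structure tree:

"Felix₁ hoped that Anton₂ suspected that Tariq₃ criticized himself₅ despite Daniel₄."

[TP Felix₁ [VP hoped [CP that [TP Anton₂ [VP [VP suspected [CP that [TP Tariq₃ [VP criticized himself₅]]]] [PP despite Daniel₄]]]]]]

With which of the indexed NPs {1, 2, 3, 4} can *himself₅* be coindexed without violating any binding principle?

*himself* is an anaphor, so Principle A applies: it must be bound in its binding domain.
Binding domain of *himself₅*: the embedded TP, whose subject is Tariq₃.
*Felix₁* c-commands the anaphor but is outside its binding domain → cannot satisfy Principle A.
*Anton₂* c-commands the anaphor but is outside its binding domain → cannot satisfy Principle A.
*Tariq₃* c-commands the anaphor within its binding domain → licit binder.
*Daniel₄* does not c-command the anaphor → cannot bind it.

{3}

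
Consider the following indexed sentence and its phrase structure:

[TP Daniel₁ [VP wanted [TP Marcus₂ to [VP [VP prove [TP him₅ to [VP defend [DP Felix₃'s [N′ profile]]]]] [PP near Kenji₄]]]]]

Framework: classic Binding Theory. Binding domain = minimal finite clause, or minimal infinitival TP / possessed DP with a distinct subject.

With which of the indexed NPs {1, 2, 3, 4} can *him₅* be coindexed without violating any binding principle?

*him* is a pronoun, so Principle B applies: it must be free in its binding domain.
Binding domain of *him₅*: the embedded TP, whose subject is Marcus₂.
*Daniel₁* c-commands the pronoun but from outside its binding domain, and is not c-commanded by it → coindexation permitted.
*Marcus₂* c-commands the pronoun within its binding domain → coindexation would violate Principle B.
*Felix₃*: the pronoun c-commands this R-expression → coindexation would violate Principle C on *Felix₃*.
*Kenji₄* and the pronoun do not c-command one another → neither Principle B nor Principle C is at stake; coindexation permitted.

{1, 4}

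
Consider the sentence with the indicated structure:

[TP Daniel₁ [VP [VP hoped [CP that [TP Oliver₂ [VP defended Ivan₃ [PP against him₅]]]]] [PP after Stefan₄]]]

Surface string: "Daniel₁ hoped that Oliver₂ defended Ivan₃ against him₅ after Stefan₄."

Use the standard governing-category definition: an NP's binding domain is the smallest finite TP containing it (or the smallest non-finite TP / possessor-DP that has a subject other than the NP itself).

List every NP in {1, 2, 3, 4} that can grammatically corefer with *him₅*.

{1, 4}

*him* is a pronoun, so Principle B applies: it must be free in its binding domain.
Binding domain of *him₅*: the embedded TP, whose subject is Oliver₂.
*Daniel₁* c-commands the pronoun but from outside its binding domain, and is not c-commanded by it → coindexation permitted.
*Oliver₂* c-commands the pronoun within its binding domain → coindexation would violate Principle B.
*Ivan₃* c-commands the pronoun within its binding domain → coindexation would violate Principle B.
*Stefan₄* and the pronoun do not c-command one another → neither Principle B nor Principle C is at stake; coindexation permitted.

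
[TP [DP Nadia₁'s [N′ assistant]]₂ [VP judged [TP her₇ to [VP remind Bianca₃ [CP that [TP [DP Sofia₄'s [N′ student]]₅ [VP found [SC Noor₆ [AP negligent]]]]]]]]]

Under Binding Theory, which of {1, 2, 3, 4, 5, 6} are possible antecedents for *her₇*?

{1}

*her* is a pronoun, so Principle B applies: it must be free in its binding domain.
Binding domain of *her₇*: the matrix TP, whose subject is [Nadia₁'s assistant]₂.
*Nadia₁* and the pronoun do not c-command one another → neither Principle B nor Principle C is at stake; coindexation permitted.
*[Nadia₁'s assistant]₂* c-commands the pronoun within its binding domain → coindexation would violate Principle B.
*Bianca₃*: the pronoun c-commands this R-expression → coindexation would violate Principle C on *Bianca₃*.
*Sofia₄*: the pronoun c-commands this R-expression → coindexation would violate Principle C on *Sofia₄*.
*[Sofia₄'s student]₅*: the pronoun c-commands this R-expression → coindexation would violate Principle C on *[Sofia₄'s student]₅*.
*Noor₆*: the pronoun c-commands this R-expression → coindexation would violate Principle C on *Noor₆*.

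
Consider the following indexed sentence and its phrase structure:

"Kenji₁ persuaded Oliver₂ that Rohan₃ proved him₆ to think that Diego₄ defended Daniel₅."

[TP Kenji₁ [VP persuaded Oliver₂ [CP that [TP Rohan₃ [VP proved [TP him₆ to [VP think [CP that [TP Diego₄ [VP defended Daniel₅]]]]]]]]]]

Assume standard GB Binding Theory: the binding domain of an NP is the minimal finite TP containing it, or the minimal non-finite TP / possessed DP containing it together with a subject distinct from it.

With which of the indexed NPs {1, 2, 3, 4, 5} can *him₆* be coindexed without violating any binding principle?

{1, 2}

*him* is a pronoun, so Principle B applies: it must be free in its binding domain.
Binding domain of *him₆*: the embedded TP, whose subject is Rohan₃.
*Kenji₁* c-commands the pronoun but from outside its binding domain, and is not c-commanded by it → coindexation permitted.
*Oliver₂* c-commands the pronoun but from outside its binding domain, and is not c-commanded by it → coindexation permitted.
*Rohan₃* c-commands the pronoun within its binding domain → coindexation would violate Principle B.
*Diego₄*: the pronoun c-commands this R-expression → coindexation would violate Principle C on *Diego₄*.
*Daniel₅*: the pronoun c-commands this R-expression → coindexation would violate Principle C on *Daniel₅*.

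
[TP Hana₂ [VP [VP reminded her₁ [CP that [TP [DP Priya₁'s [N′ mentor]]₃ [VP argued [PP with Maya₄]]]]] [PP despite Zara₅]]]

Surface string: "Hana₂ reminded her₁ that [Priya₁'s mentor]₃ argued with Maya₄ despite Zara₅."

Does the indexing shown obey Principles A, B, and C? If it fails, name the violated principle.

Principle C

The two coindexed NPs are *her₁* and *Priya₁*.
*Priya₁* is an R-expression. Principle C requires it to be free everywhere.
*her₁* c-commands it and carries the same index.
The R-expression is bound → Principle C violation.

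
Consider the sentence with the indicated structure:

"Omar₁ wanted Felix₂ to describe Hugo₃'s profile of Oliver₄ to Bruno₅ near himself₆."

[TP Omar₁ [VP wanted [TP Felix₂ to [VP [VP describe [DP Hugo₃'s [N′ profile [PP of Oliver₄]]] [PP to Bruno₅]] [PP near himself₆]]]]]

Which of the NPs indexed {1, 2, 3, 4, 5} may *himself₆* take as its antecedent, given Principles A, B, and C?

*himself* is an anaphor, so Principle A applies: it must be bound in its binding domain.
Binding domain of *himself₆*: the embedded TP, whose subject is Felix₂.
*Omar₁* c-commands the anaphor but is outside its binding domain → cannot satisfy Principle A.
*Felix₂* c-commands the anaphor within its binding domain → licit binder.
*Hugo₃* does not c-command the anaphor → cannot bind it.
*Oliver₄* does not c-command the anaphor → cannot bind it.
*Bruno₅* does not c-command the anaphor → cannot bind it.

{2}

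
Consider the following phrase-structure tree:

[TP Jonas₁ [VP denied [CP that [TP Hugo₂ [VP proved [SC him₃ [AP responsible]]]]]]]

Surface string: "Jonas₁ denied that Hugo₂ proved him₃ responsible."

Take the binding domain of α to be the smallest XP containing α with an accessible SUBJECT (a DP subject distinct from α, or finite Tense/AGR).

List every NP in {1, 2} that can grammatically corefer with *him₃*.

{1}

*him* is a pronoun, so Principle B applies: it must be free in its binding domain.
Binding domain of *him₃*: the embedded TP, whose subject is Hugo₂.
*Jonas₁* c-commands the pronoun but from outside its binding domain, and is not c-commanded by it → coindexation permitted.
*Hugo₂* c-commands the pronoun within its binding domain → coindexation would violate Principle B.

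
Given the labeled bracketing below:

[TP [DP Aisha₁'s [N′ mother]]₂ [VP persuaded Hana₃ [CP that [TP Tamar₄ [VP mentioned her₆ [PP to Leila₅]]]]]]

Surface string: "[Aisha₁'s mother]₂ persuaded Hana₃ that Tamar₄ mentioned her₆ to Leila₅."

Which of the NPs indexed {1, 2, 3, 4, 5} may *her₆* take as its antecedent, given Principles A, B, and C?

{1, 2, 3}

*her* is a pronoun, so Principle B applies: it must be free in its binding domain.
Binding domain of *her₆*: the embedded TP, whose subject is Tamar₄.
*Aisha₁* and the pronoun do not c-command one another → neither Principle B nor Principle C is at stake; coindexation permitted.
*[Aisha₁'s mother]₂* c-commands the pronoun but from outside its binding domain, and is not c-commanded by it → coindexation permitted.
*Hana₃* c-commands the pronoun but from outside its binding domain, and is not c-commanded by it → coindexation permitted.
*Tamar₄* c-commands the pronoun within its binding domain → coindexation would violate Principle B.
*Leila₅*: the pronoun c-commands this R-expression → coindexation would violate Principle C on *Leila₅*.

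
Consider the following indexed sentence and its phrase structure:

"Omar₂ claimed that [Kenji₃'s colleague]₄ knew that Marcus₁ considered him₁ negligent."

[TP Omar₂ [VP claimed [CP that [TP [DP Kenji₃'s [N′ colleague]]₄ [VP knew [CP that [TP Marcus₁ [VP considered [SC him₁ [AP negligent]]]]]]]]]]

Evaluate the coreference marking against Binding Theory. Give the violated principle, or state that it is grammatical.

Principle B

The two coindexed NPs are *Marcus₁* and *him₁*.
*him₁* is a pronoun. Its binding domain is the embedded TP, whose subject is Marcus₁.
*Marcus₁* c-commands it within that domain and carries the same index.
The pronoun is locally bound → Principle B violation.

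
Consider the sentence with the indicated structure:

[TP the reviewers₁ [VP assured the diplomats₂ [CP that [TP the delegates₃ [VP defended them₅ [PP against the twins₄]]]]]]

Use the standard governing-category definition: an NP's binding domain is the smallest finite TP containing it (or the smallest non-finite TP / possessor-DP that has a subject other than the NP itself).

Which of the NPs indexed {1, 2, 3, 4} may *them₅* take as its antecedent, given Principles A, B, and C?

*them* is a pronoun, so Principle B applies: it must be free in its binding domain.
Binding domain of *them₅*: the embedded TP, whose subject is the delegates₃.
*the reviewers₁* c-commands the pronoun but from outside its binding domain, and is not c-commanded by it → coindexation permitted.
*the diplomats₂* c-commands the pronoun but from outside its binding domain, and is not c-commanded by it → coindexation permitted.
*the delegates₃* c-commands the pronoun within its binding domain → coindexation would violate Principle B.
*the twins₄*: the pronoun c-commands this R-expression → coindexation would violate Principle C on *the twins₄*.

{1, 2}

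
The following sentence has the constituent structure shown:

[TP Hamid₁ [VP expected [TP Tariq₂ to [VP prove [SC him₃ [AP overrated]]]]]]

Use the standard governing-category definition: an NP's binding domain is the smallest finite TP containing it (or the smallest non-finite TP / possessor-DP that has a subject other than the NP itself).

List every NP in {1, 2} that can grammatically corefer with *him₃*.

{1}

*him* is a pronoun, so Principle B applies: it must be free in its binding domain.
Binding domain of *him₃*: the embedded TP, whose subject is Tariq₂.
*Hamid₁* c-commands the pronoun but from outside its binding domain, and is not c-commanded by it → coindexation permitted.
*Tariq₂* c-commands the pronoun within its binding domain → coindexation would violate Principle B.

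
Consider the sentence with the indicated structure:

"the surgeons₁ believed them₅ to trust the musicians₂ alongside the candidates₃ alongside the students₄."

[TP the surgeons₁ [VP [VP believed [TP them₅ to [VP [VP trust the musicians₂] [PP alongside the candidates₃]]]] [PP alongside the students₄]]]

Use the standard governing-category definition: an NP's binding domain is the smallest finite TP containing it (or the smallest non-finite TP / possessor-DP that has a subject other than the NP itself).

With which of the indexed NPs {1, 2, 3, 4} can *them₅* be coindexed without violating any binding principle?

*them* is a pronoun, so Principle B applies: it must be free in its binding domain.
Binding domain of *them₅*: the matrix TP, whose subject is the surgeons₁.
*the surgeons₁* c-commands the pronoun within its binding domain → coindexation would violate Principle B.
*the musicians₂*: the pronoun c-commands this R-expression → coindexation would violate Principle C on *the musicians₂*.
*the candidates₃*: the pronoun c-commands this R-expression → coindexation would violate Principle C on *the candidates₃*.
*the students₄* and the pronoun do not c-command one another → neither Principle B nor Principle C is at stake; coindexation permitted.

{4}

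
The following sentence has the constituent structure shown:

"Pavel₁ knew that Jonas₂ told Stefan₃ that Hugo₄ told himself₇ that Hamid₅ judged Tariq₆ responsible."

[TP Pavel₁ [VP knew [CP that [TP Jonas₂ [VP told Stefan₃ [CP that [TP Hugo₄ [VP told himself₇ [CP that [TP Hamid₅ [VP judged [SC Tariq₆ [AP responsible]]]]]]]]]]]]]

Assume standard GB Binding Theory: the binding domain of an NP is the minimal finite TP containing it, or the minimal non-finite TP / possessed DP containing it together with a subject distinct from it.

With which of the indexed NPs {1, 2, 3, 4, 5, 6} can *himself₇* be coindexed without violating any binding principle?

*himself* is an anaphor, so Principle A applies: it must be bound in its binding domain.
Binding domain of *himself₇*: the embedded TP, whose subject is Hugo₄.
*Pavel₁* c-commands the anaphor but is outside its binding domain → cannot satisfy Principle A.
*Jonas₂* c-commands the anaphor but is outside its binding domain → cannot satisfy Principle A.
*Stefan₃* c-commands the anaphor but is outside its binding domain → cannot satisfy Principle A.
*Hugo₄* c-commands the anaphor within its binding domain → licit binder.
*Hamid₅* does not c-command the anaphor → cannot bind it.
*Tariq₆* does not c-command the anaphor → cannot bind it.

{4}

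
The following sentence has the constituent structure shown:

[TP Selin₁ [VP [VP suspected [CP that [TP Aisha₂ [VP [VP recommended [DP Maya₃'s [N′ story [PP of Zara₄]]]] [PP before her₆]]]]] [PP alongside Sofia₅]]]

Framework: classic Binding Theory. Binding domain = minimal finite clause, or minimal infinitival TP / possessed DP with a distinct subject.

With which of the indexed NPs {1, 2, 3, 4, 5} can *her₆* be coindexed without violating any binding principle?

*her* is a pronoun, so Principle B applies: it must be free in its binding domain.
Binding domain of *her₆*: the embedded TP, whose subject is Aisha₂.
*Selin₁* c-commands the pronoun but from outside its binding domain, and is not c-commanded by it → coindexation permitted.
*Aisha₂* c-commands the pronoun within its binding domain → coindexation would violate Principle B.
*Maya₃* and the pronoun do not c-command one another → neither Principle B nor Principle C is at stake; coindexation permitted.
*Zara₄* and the pronoun do not c-command one another → neither Principle B nor Principle C is at stake; coindexation permitted.
*Sofia₅* and the pronoun do not c-command one another → neither Principle B nor Principle C is at stake; coindexation permitted.

{1, 3, 4, 5}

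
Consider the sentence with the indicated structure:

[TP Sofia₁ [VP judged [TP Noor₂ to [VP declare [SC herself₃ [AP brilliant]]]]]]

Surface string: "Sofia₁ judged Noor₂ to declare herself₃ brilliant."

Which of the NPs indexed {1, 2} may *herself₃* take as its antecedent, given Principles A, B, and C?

*herself* is an anaphor, so Principle A applies: it must be bound in its binding domain.
Binding domain of *herself₃*: the embedded TP, whose subject is Noor₂.
*Sofia₁* c-commands the anaphor but is outside its binding domain → cannot satisfy Principle A.
*Noor₂* c-commands the anaphor within its binding domain → licit binder.

{2}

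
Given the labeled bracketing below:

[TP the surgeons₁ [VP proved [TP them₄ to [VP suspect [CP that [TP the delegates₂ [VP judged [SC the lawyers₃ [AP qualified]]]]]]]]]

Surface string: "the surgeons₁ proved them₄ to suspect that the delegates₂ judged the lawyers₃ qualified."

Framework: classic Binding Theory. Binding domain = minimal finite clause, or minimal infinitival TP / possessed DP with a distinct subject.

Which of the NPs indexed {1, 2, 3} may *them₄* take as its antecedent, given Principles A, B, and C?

none

*them* is a pronoun, so Principle B applies: it must be free in its binding domain.
Binding domain of *them₄*: the matrix TP, whose subject is the surgeons₁.
*the surgeons₁* c-commands the pronoun within its binding domain → coindexation would violate Principle B.
*the delegates₂*: the pronoun c-commands this R-expression → coindexation would violate Principle C on *the delegates₂*.
*the lawyers₃*: the pronoun c-commands this R-expression → coindexation would violate Principle C on *the lawyers₃*.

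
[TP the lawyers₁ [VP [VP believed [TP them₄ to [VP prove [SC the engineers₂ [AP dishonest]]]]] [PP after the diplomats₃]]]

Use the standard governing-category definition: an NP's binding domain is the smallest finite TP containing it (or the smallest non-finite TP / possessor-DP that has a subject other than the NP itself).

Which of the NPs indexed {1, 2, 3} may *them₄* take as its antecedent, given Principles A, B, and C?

{3}

*them* is a pronoun, so Principle B applies: it must be free in its binding domain.
Binding domain of *them₄*: the matrix TP, whose subject is the lawyers₁.
*the lawyers₁* c-commands the pronoun within its binding domain → coindexation would violate Principle B.
*the engineers₂*: the pronoun c-commands this R-expression → coindexation would violate Principle C on *the engineers₂*.
*the diplomats₃* and the pronoun do not c-command one another → neither Principle B nor Principle C is at stake; coindexation permitted.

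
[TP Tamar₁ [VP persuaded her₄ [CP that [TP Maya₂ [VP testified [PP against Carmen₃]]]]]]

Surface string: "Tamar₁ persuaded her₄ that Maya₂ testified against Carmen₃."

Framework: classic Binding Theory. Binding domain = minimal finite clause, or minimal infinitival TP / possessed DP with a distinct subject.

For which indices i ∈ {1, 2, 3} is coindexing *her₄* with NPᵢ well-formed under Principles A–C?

none

*her* is a pronoun, so Principle B applies: it must be free in its binding domain.
Binding domain of *her₄*: the matrix TP, whose subject is Tamar₁.
*Tamar₁* c-commands the pronoun within its binding domain → coindexation would violate Principle B.
*Maya₂*: the pronoun c-commands this R-expression → coindexation would violate Principle C on *Maya₂*.
*Carmen₃*: the pronoun c-commands this R-expression → coindexation would violate Principle C on *Carmen₃*.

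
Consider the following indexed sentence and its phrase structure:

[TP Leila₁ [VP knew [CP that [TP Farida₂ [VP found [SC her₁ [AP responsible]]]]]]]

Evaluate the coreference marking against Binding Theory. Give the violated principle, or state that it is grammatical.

The two coindexed NPs are *Leila₁* and *her₁*.
*her₁* is a pronoun; its binding domain is the embedded TP, whose subject is Farida₂. Within that domain it is c-commanded only by *Farida₂*, which carries a different index — the pronoun is free locally, so Principle B holds.
*Leila₁* is an R-expression; *her₁* does not c-command it, and no other NP shares its index, so Principle C is satisfied.
All principles are respected.

grammatical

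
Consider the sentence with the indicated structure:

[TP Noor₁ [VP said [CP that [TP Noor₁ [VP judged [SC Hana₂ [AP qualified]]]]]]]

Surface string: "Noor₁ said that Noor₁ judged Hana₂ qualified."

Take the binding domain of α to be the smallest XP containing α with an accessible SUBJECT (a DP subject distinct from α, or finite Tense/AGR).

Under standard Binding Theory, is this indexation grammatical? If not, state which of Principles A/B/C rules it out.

The two coindexed NPs are *Noor₁* (the higher occurrence) and *Noor₁* (the lower occurrence).
*Noor₁* (the lower occurrence) is an R-expression. Principle C requires it to be free everywhere.
*Noor₁* (the higher occurrence) c-commands it and carries the same index.
The R-expression is bound → Principle C violation.

Principle C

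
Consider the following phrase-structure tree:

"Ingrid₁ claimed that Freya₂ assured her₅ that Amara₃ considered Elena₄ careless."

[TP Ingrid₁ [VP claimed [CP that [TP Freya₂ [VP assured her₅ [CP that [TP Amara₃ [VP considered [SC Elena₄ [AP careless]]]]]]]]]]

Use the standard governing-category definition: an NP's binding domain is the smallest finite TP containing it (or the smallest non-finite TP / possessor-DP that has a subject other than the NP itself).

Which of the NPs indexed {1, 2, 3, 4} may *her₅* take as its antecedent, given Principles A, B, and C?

{1}

*her* is a pronoun, so Principle B applies: it must be free in its binding domain.
Binding domain of *her₅*: the embedded TP, whose subject is Freya₂.
*Ingrid₁* c-commands the pronoun but from outside its binding domain, and is not c-commanded by it → coindexation permitted.
*Freya₂* c-commands the pronoun within its binding domain → coindexation would violate Principle B.
*Amara₃*: the pronoun c-commands this R-expression → coindexation would violate Principle C on *Amara₃*.
*Elena₄*: the pronoun c-commands this R-expression → coindexation would violate Principle C on *Elena₄*.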